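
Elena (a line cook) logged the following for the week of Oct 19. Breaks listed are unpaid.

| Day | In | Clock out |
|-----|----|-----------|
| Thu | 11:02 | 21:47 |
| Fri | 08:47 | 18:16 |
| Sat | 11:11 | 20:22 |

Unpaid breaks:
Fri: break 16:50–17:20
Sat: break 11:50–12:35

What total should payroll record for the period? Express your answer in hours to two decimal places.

Thu: 11:02–21:47 = 10 h 45 min
Fri: 08:47–18:16 = 9 h 29 min; less 30 min break → 8 h 59 min
Sat: 11:11–20:22 = 9 h 11 min; less 45 min break → 8 h 26 min
Total: 10 h 45 min + 8 h 59 min + 8 h 26 min = 28 h 10 min.

28.17 hours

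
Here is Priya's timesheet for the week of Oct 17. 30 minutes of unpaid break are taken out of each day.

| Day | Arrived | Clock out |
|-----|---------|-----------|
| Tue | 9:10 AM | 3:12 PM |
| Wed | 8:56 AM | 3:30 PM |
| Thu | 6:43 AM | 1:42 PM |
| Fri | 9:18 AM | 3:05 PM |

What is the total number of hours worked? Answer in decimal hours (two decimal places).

Tue: 9:10 AM–3:12 PM = 6 h 2 min; less 30 min break → 5 h 32 min
Wed: 8:56 AM–3:30 PM = 6 h 34 min; less 30 min break → 6 h 4 min
Thu: 6:43 AM–1:42 PM = 6 h 59 min; less 30 min break → 6 h 29 min
Fri: 9:18 AM–3:05 PM = 5 h 47 min; less 30 min break → 5 h 17 min
Total: 5 h 32 min + 6 h 4 min + 6 h 29 min + 5 h 17 min = 23 h 22 min.

23.37 hours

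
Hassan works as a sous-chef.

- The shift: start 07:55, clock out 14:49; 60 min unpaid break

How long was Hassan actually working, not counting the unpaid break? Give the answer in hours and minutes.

5 h 54 min

The shift: 07:55–14:49 = 6 h 54 min; less 60 min break → 5 h 54 min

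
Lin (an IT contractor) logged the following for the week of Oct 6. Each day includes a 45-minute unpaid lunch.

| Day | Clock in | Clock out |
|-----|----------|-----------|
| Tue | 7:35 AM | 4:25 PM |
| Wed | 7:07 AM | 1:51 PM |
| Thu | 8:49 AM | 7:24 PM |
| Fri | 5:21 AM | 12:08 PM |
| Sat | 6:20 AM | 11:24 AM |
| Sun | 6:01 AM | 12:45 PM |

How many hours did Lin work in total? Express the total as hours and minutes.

40 h 14 min

Tue: 7:35 AM–4:25 PM = 8 h 50 min; less 45 min break → 8 h 5 min
Wed: 7:07 AM–1:51 PM = 6 h 44 min; less 45 min break → 5 h 59 min
Thu: 8:49 AM–7:24 PM = 10 h 35 min; less 45 min break → 9 h 50 min
Fri: 5:21 AM–12:08 PM = 6 h 47 min; less 45 min break → 6 h 2 min
Sat: 6:20 AM–11:24 AM = 5 h 4 min; less 45 min break → 4 h 19 min
Sun: 6:01 AM–12:45 PM = 6 h 44 min; less 45 min break → 5 h 59 min
Total: 8 h 5 min + 5 h 59 min + 9 h 50 min + 6 h 2 min + 4 h 19 min + 5 h 59 min = 40 h 14 min.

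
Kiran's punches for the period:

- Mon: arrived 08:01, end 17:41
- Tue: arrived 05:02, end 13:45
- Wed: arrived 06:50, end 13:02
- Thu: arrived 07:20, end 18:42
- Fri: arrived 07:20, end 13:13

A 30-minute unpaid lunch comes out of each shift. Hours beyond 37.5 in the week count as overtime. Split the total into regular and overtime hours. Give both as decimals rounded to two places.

Mon: 08:01–17:41 = 9 h 40 min; less 30 min break → 9 h 10 min
Tue: 05:02–13:45 = 8 h 43 min; less 30 min break → 8 h 13 min
Wed: 06:50–13:02 = 6 h 12 min; less 30 min break → 5 h 42 min
Thu: 07:20–18:42 = 11 h 22 min; less 30 min break → 10 h 52 min
Fri: 07:20–13:13 = 5 h 53 min; less 30 min break → 5 h 23 min
Total worked: 39 h 20 min = 39.33 h.
Threshold 37.5 h → overtime 1 h 50 min, regular 37 h 30 min.

Regular 37.50 hours, overtime 1.83 hours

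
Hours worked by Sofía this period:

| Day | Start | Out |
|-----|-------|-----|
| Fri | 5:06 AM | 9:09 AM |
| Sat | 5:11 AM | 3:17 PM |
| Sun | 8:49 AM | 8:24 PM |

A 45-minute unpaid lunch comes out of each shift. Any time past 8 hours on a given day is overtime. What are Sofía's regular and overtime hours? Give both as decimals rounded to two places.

Fri: 5:06 AM–9:09 AM = 4 h 3 min; less 45 min break → 3 h 18 min
Sat: 5:11 AM–3:17 PM = 10 h 6 min; less 45 min break → 9 h 21 min
Sun: 8:49 AM–8:24 PM = 11 h 35 min; less 45 min break → 10 h 50 min
Fri reg 3 h 18 min / OT 0 h 0 min; Sat reg 8 h 0 min / OT 1 h 21 min; Sun reg 8 h 0 min / OT 2 h 50 min.
Totals: regular 19 h 18 min, overtime 4 h 11 min.

Regular 19.30 hours, overtime 4.18 hours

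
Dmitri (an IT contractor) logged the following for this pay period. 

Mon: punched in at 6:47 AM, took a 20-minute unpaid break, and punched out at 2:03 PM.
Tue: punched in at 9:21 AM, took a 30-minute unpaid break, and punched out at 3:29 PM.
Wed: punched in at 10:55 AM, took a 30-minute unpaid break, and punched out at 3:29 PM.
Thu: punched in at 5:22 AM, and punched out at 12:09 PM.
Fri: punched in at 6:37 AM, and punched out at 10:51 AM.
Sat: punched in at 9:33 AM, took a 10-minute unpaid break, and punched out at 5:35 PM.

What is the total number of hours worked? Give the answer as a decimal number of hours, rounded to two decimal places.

Mon: 6:47 AM–2:03 PM = 7 h 16 min; less 20 min break → 6 h 56 min
Tue: 9:21 AM–3:29 PM = 6 h 8 min; less 30 min break → 5 h 38 min
Wed: 10:55 AM–3:29 PM = 4 h 34 min; less 30 min break → 4 h 4 min
Thu: 5:22 AM–12:09 PM = 6 h 47 min
Fri: 6:37 AM–10:51 AM = 4 h 14 min
Sat: 9:33 AM–5:35 PM = 8 h 2 min; less 10 min break → 7 h 52 min
Total: 6 h 56 min + 5 h 38 min + 4 h 4 min + 6 h 47 min + 4 h 14 min + 7 h 52 min = 35 h 31 min.

35.52 hours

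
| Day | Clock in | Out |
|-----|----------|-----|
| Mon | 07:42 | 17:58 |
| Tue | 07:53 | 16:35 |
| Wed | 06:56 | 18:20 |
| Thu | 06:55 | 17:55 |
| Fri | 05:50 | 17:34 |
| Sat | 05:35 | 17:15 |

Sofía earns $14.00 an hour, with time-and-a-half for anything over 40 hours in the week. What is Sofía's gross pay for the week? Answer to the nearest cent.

$1080.10

Mon: 07:42–17:58 = 10 h 16 min
Tue: 07:53–16:35 = 8 h 42 min
Wed: 06:56–18:20 = 11 h 24 min
Thu: 06:55–17:55 = 11 h 0 min
Fri: 05:50–17:34 = 11 h 44 min
Sat: 05:35–17:15 = 11 h 40 min
Total worked: 64 h 46 min = 3886 min.
Regular 40 h 0 min = 2400 min at $14.00/h; overtime 24 h 46 min = 1486 min at $21.00/h.
Pay = (2400 × $14.00 + 1486 × $21.00) ÷ 60 = $1080.10.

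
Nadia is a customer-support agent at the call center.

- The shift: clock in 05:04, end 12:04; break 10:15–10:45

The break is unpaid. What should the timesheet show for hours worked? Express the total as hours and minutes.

6 h 30 min

The shift: 05:04–12:04 = 7 h 0 min; less 30 min break → 6 h 30 min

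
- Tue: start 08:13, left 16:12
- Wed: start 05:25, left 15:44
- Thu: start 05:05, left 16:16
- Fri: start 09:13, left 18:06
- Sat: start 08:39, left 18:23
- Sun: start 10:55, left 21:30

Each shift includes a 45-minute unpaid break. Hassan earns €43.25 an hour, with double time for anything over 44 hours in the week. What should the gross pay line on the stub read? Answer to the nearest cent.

Tue: 08:13–16:12 = 7 h 59 min; less 45 min break → 7 h 14 min
Wed: 05:25–15:44 = 10 h 19 min; less 45 min break → 9 h 34 min
Thu: 05:05–16:16 = 11 h 11 min; less 45 min break → 10 h 26 min
Fri: 09:13–18:06 = 8 h 53 min; less 45 min break → 8 h 8 min
Sat: 08:39–18:23 = 9 h 44 min; less 45 min break → 8 h 59 min
Sun: 10:55–21:30 = 10 h 35 min; less 45 min break → 9 h 50 min
Total worked: 54 h 11 min = 3251 min.
Regular 44 h 0 min = 2640 min at €43.25/h; overtime 10 h 11 min = 611 min at €86.50/h.
Pay = (2640 × €43.25 + 611 × €86.50) ÷ 60 = €2783.86.

€2783.86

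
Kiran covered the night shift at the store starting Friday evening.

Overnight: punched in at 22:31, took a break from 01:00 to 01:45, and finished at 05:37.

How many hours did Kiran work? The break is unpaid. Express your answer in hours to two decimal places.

Overnight: 22:31 → midnight = 1 h 29 min; midnight → 05:37 = 5 h 37 min; span 7 h 6 min; less 45 min break → 6 h 21 min

6.35 hours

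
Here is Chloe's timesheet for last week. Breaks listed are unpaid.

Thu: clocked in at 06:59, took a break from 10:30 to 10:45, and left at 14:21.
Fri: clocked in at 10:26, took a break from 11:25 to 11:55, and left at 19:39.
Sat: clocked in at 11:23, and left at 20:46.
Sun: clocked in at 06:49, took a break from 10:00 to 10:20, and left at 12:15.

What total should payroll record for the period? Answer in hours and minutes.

30 h 19 min

Thu: 06:59–14:21 = 7 h 22 min; less 15 min break → 7 h 7 min
Fri: 10:26–19:39 = 9 h 13 min; less 30 min break → 8 h 43 min
Sat: 11:23–20:46 = 9 h 23 min
Sun: 06:49–12:15 = 5 h 26 min; less 20 min break → 5 h 6 min
Total: 7 h 7 min + 8 h 43 min + 9 h 23 min + 5 h 6 min = 30 h 19 min.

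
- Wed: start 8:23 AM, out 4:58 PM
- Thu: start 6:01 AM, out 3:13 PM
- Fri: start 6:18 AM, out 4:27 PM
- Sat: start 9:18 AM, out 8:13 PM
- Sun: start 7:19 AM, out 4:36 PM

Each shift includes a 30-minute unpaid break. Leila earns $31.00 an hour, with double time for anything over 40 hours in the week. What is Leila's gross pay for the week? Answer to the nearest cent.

Wed: 8:23 AM–4:58 PM = 8 h 35 min; less 30 min break → 8 h 5 min
Thu: 6:01 AM–3:13 PM = 9 h 12 min; less 30 min break → 8 h 42 min
Fri: 6:18 AM–4:27 PM = 10 h 9 min; less 30 min break → 9 h 39 min
Sat: 9:18 AM–8:13 PM = 10 h 55 min; less 30 min break → 10 h 25 min
Sun: 7:19 AM–4:36 PM = 9 h 17 min; less 30 min break → 8 h 47 min
Total worked: 45 h 38 min = 2738 min.
Regular 40 h 0 min = 2400 min at $31.00/h; overtime 5 h 38 min = 338 min at $62.00/h.
Pay = (2400 × $31.00 + 338 × $62.00) ÷ 60 = $1589.27.

$1589.27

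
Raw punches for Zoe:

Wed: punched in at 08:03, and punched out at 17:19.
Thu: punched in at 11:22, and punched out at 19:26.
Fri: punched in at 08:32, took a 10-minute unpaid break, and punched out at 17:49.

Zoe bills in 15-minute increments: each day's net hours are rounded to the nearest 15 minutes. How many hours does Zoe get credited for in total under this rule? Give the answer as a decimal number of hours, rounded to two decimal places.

Wed: 08:03–17:19 = 9 h 16 min → rounds to 9 h 15 min
Thu: 11:22–19:26 = 8 h 4 min → rounds to 8 h 0 min
Fri: 08:32–17:49 = 9 h 17 min − 10 min = 9 h 7 min → rounds to 9 h 0 min
Total credited: 26 h 15 min.

26.25 hours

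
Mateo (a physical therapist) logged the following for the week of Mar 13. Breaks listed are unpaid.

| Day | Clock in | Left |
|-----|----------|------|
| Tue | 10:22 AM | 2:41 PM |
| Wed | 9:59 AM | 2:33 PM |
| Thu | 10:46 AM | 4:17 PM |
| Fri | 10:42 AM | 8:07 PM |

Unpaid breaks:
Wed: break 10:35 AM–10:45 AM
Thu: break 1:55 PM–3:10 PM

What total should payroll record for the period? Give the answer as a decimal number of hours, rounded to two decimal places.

Tue: 10:22 AM–2:41 PM = 4 h 19 min
Wed: 9:59 AM–2:33 PM = 4 h 34 min; less 10 min break → 4 h 24 min
Thu: 10:46 AM–4:17 PM = 5 h 31 min; less 75 min break → 4 h 16 min
Fri: 10:42 AM–8:07 PM = 9 h 25 min
Total: 4 h 19 min + 4 h 24 min + 4 h 16 min + 9 h 25 min = 22 h 24 min.

22.40 hours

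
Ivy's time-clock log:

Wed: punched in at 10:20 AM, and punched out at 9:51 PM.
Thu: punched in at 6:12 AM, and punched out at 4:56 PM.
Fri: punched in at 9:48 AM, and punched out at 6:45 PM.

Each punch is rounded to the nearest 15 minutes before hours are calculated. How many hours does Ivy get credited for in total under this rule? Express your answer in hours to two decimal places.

Wed: in 10:20 AM→10:15 AM, out 9:51 PM→9:45 PM; 11 h 30 min
Thu: in 6:12 AM→6:15 AM, out 4:56 PM→5:00 PM; 10 h 45 min
Fri: in 9:48 AM→9:45 AM, out 6:45 PM→6:45 PM; 9 h 0 min
Total credited: 31 h 15 min.

31.25 hours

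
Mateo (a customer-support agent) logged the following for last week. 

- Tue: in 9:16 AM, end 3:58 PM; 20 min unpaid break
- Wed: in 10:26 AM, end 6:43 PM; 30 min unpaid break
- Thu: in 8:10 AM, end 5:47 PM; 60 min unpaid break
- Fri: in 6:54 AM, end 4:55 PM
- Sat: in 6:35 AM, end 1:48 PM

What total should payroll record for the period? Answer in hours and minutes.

Tue: 9:16 AM–3:58 PM = 6 h 42 min; less 20 min break → 6 h 22 min
Wed: 10:26 AM–6:43 PM = 8 h 17 min; less 30 min break → 7 h 47 min
Thu: 8:10 AM–5:47 PM = 9 h 37 min; less 60 min break → 8 h 37 min
Fri: 6:54 AM–4:55 PM = 10 h 1 min
Sat: 6:35 AM–1:48 PM = 7 h 13 min
Total: 6 h 22 min + 7 h 47 min + 8 h 37 min + 10 h 1 min + 7 h 13 min = 40 h 0 min.

40 h 0 min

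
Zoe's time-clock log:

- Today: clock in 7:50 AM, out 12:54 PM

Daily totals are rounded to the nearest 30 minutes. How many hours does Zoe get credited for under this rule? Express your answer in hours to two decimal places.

5.00 hours

Today: 7:50 AM–12:54 PM = 5 h 4 min → rounds to 5 h 0 min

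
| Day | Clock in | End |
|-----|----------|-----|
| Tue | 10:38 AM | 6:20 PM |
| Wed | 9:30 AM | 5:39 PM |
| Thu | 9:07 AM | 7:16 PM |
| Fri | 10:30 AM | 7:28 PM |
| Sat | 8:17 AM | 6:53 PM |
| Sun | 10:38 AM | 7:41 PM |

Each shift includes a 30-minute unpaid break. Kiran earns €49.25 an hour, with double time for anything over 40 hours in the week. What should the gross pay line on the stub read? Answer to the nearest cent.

€3114.24

Tue: 10:38 AM–6:20 PM = 7 h 42 min; less 30 min break → 7 h 12 min
Wed: 9:30 AM–5:39 PM = 8 h 9 min; less 30 min break → 7 h 39 min
Thu: 9:07 AM–7:16 PM = 10 h 9 min; less 30 min break → 9 h 39 min
Fri: 10:30 AM–7:28 PM = 8 h 58 min; less 30 min break → 8 h 28 min
Sat: 8:17 AM–6:53 PM = 10 h 36 min; less 30 min break → 10 h 6 min
Sun: 10:38 AM–7:41 PM = 9 h 3 min; less 30 min break → 8 h 33 min
Total worked: 51 h 37 min = 3097 min.
Regular 40 h 0 min = 2400 min at €49.25/h; overtime 11 h 37 min = 697 min at €98.50/h.
Pay = (2400 × €49.25 + 697 × €98.50) ÷ 60 = €3114.24.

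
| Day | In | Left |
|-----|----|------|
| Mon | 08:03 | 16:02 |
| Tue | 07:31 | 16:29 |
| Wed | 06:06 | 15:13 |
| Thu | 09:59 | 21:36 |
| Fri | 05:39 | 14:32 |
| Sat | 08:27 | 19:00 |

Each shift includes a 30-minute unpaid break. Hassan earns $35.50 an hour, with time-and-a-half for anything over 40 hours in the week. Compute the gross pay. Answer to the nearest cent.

$2171.71

Mon: 08:03–16:02 = 7 h 59 min; less 30 min break → 7 h 29 min
Tue: 07:31–16:29 = 8 h 58 min; less 30 min break → 8 h 28 min
Wed: 06:06–15:13 = 9 h 7 min; less 30 min break → 8 h 37 min
Thu: 09:59–21:36 = 11 h 37 min; less 30 min break → 11 h 7 min
Fri: 05:39–14:32 = 8 h 53 min; less 30 min break → 8 h 23 min
Sat: 08:27–19:00 = 10 h 33 min; less 30 min break → 10 h 3 min
Total worked: 54 h 7 min = 3247 min.
Regular 40 h 0 min = 2400 min at $35.50/h; overtime 14 h 7 min = 847 min at $53.25/h.
Pay = (2400 × $35.50 + 847 × $53.25) ÷ 60 = $2171.71.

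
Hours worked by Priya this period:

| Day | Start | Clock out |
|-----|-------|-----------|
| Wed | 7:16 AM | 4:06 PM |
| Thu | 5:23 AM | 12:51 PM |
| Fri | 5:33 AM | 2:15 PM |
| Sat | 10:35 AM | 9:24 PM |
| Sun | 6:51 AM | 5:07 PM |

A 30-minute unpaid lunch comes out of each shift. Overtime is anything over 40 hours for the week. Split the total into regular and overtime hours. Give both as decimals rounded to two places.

Regular 40.00 hours, overtime 3.58 hours

Wed: 7:16 AM–4:06 PM = 8 h 50 min; less 30 min break → 8 h 20 min
Thu: 5:23 AM–12:51 PM = 7 h 28 min; less 30 min break → 6 h 58 min
Fri: 5:33 AM–2:15 PM = 8 h 42 min; less 30 min break → 8 h 12 min
Sat: 10:35 AM–9:24 PM = 10 h 49 min; less 30 min break → 10 h 19 min
Sun: 6:51 AM–5:07 PM = 10 h 16 min; less 30 min break → 9 h 46 min
Total worked: 43 h 35 min = 43.58 h.
Threshold 40 h → overtime 3 h 35 min, regular 40 h 0 min.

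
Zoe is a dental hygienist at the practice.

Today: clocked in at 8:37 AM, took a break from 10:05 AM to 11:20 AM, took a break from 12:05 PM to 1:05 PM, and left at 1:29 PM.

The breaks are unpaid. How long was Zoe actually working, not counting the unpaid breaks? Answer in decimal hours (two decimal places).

Today: 8:37 AM–1:29 PM = 4 h 52 min; less 135 min break → 2 h 37 min

2.62 hours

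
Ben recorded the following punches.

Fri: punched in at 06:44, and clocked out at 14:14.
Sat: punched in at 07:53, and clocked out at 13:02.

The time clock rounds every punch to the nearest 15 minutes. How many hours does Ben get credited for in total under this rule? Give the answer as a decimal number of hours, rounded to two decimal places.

Fri: in 06:44→06:45, out 14:14→14:15; 7 h 30 min
Sat: in 07:53→08:00, out 13:02→13:00; 5 h 0 min
Total credited: 12 h 30 min.

12.50 hours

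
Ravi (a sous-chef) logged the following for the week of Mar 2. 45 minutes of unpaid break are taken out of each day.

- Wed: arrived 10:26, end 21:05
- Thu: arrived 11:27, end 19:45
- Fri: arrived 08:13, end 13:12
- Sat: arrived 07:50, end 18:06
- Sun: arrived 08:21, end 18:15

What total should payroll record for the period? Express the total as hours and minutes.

Wed: 10:26–21:05 = 10 h 39 min; less 45 min break → 9 h 54 min
Thu: 11:27–19:45 = 8 h 18 min; less 45 min break → 7 h 33 min
Fri: 08:13–13:12 = 4 h 59 min; less 45 min break → 4 h 14 min
Sat: 07:50–18:06 = 10 h 16 min; less 45 min break → 9 h 31 min
Sun: 08:21–18:15 = 9 h 54 min; less 45 min break → 9 h 9 min
Total: 9 h 54 min + 7 h 33 min + 4 h 14 min + 9 h 31 min + 9 h 9 min = 40 h 21 min.

40 h 21 min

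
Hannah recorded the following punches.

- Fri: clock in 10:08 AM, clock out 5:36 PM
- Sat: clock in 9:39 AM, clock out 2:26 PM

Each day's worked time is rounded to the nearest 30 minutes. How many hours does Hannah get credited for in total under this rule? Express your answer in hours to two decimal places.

12.50 hours

Fri: 10:08 AM–5:36 PM = 7 h 28 min → rounds to 7 h 30 min
Sat: 9:39 AM–2:26 PM = 4 h 47 min → rounds to 5 h 0 min
Total credited: 12 h 30 min.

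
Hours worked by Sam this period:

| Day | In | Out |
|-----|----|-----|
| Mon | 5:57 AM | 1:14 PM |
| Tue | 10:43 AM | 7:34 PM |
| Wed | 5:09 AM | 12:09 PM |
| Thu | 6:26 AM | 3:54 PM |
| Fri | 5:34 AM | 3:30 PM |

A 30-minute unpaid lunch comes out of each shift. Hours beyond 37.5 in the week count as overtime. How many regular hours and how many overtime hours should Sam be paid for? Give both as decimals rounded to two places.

Mon: 5:57 AM–1:14 PM = 7 h 17 min; less 30 min break → 6 h 47 min
Tue: 10:43 AM–7:34 PM = 8 h 51 min; less 30 min break → 8 h 21 min
Wed: 5:09 AM–12:09 PM = 7 h 0 min; less 30 min break → 6 h 30 min
Thu: 6:26 AM–3:54 PM = 9 h 28 min; less 30 min break → 8 h 58 min
Fri: 5:34 AM–3:30 PM = 9 h 56 min; less 30 min break → 9 h 26 min
Total worked: 40 h 2 min = 40.03 h.
Threshold 37.5 h → overtime 2 h 32 min, regular 37 h 30 min.

Regular 37.50 hours, overtime 2.53 hours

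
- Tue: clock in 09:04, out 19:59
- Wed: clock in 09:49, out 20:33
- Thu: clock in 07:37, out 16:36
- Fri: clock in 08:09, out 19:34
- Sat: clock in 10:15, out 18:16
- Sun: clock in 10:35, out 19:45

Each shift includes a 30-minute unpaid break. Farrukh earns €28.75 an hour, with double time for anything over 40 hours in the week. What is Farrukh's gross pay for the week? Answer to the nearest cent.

€2083.42

Tue: 09:04–19:59 = 10 h 55 min; less 30 min break → 10 h 25 min
Wed: 09:49–20:33 = 10 h 44 min; less 30 min break → 10 h 14 min
Thu: 07:37–16:36 = 8 h 59 min; less 30 min break → 8 h 29 min
Fri: 08:09–19:34 = 11 h 25 min; less 30 min break → 10 h 55 min
Sat: 10:15–18:16 = 8 h 1 min; less 30 min break → 7 h 31 min
Sun: 10:35–19:45 = 9 h 10 min; less 30 min break → 8 h 40 min
Total worked: 56 h 14 min = 3374 min.
Regular 40 h 0 min = 2400 min at €28.75/h; overtime 16 h 14 min = 974 min at €57.50/h.
Pay = (2400 × €28.75 + 974 × €57.50) ÷ 60 = €2083.42.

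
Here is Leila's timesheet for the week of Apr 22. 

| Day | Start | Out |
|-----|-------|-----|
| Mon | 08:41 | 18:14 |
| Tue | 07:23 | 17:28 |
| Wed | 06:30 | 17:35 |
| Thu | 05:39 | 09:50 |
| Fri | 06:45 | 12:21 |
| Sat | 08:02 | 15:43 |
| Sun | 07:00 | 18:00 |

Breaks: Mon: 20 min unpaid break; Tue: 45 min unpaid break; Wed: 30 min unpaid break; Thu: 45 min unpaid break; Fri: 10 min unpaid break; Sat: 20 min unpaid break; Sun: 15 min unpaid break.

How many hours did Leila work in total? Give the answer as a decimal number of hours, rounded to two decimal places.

56.10 hours

Mon: 08:41–18:14 = 9 h 33 min; less 20 min break → 9 h 13 min
Tue: 07:23–17:28 = 10 h 5 min; less 45 min break → 9 h 20 min
Wed: 06:30–17:35 = 11 h 5 min; less 30 min break → 10 h 35 min
Thu: 05:39–09:50 = 4 h 11 min; less 45 min break → 3 h 26 min
Fri: 06:45–12:21 = 5 h 36 min; less 10 min break → 5 h 26 min
Sat: 08:02–15:43 = 7 h 41 min; less 20 min break → 7 h 21 min
Sun: 07:00–18:00 = 11 h 0 min; less 15 min break → 10 h 45 min
Total: 9 h 13 min + 9 h 20 min + 10 h 35 min + 3 h 26 min + 5 h 26 min + 7 h 21 min + 10 h 45 min = 56 h 6 min.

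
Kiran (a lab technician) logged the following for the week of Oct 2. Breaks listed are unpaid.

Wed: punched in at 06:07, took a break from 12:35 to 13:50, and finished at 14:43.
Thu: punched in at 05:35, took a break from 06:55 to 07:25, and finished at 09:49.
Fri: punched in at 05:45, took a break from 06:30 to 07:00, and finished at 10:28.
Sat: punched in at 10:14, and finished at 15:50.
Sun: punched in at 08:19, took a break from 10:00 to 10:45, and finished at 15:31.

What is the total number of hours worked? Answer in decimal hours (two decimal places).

27.35 hours

Wed: 06:07–14:43 = 8 h 36 min; less 75 min break → 7 h 21 min
Thu: 05:35–09:49 = 4 h 14 min; less 30 min break → 3 h 44 min
Fri: 05:45–10:28 = 4 h 43 min; less 30 min break → 4 h 13 min
Sat: 10:14–15:50 = 5 h 36 min
Sun: 08:19–15:31 = 7 h 12 min; less 45 min break → 6 h 27 min
Total: 7 h 21 min + 3 h 44 min + 4 h 13 min + 5 h 36 min + 6 h 27 min = 27 h 21 min.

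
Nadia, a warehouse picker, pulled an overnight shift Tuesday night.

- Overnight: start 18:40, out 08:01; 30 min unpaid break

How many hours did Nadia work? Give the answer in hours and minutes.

12 h 51 min

Overnight: 18:40 → midnight = 5 h 20 min; midnight → 08:01 = 8 h 1 min; span 13 h 21 min; less 30 min break → 12 h 51 min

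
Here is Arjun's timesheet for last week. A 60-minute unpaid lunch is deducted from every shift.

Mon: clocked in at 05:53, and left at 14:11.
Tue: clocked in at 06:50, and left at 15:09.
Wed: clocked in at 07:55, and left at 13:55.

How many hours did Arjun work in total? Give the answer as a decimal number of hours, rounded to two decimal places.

19.62 hours

Mon: 05:53–14:11 = 8 h 18 min; less 60 min break → 7 h 18 min
Tue: 06:50–15:09 = 8 h 19 min; less 60 min break → 7 h 19 min
Wed: 07:55–13:55 = 6 h 0 min; less 60 min break → 5 h 0 min
Total: 7 h 18 min + 7 h 19 min + 5 h 0 min = 19 h 37 min.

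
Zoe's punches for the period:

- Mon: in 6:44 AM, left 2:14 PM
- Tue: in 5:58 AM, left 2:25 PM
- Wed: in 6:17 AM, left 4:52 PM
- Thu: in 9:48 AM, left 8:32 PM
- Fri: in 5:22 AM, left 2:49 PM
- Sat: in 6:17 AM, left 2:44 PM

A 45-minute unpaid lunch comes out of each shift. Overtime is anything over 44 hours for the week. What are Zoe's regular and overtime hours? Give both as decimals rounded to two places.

Regular 44.00 hours, overtime 6.67 hours

Mon: 6:44 AM–2:14 PM = 7 h 30 min; less 45 min break → 6 h 45 min
Tue: 5:58 AM–2:25 PM = 8 h 27 min; less 45 min break → 7 h 42 min
Wed: 6:17 AM–4:52 PM = 10 h 35 min; less 45 min break → 9 h 50 min
Thu: 9:48 AM–8:32 PM = 10 h 44 min; less 45 min break → 9 h 59 min
Fri: 5:22 AM–2:49 PM = 9 h 27 min; less 45 min break → 8 h 42 min
Sat: 6:17 AM–2:44 PM = 8 h 27 min; less 45 min break → 7 h 42 min
Total worked: 50 h 40 min = 50.67 h.
Threshold 44 h → overtime 6 h 40 min, regular 44 h 0 min.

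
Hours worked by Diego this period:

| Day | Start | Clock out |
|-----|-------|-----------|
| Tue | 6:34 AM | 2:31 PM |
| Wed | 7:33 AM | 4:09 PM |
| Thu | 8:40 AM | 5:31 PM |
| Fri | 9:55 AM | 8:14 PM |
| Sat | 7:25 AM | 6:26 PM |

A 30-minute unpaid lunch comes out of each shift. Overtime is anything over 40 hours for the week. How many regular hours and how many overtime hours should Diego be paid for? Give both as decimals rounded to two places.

Tue: 6:34 AM–2:31 PM = 7 h 57 min; less 30 min break → 7 h 27 min
Wed: 7:33 AM–4:09 PM = 8 h 36 min; less 30 min break → 8 h 6 min
Thu: 8:40 AM–5:31 PM = 8 h 51 min; less 30 min break → 8 h 21 min
Fri: 9:55 AM–8:14 PM = 10 h 19 min; less 30 min break → 9 h 49 min
Sat: 7:25 AM–6:26 PM = 11 h 1 min; less 30 min break → 10 h 31 min
Total worked: 44 h 14 min = 44.23 h.
Threshold 40 h → overtime 4 h 14 min, regular 40 h 0 min.

Regular 40.00 hours, overtime 4.23 hours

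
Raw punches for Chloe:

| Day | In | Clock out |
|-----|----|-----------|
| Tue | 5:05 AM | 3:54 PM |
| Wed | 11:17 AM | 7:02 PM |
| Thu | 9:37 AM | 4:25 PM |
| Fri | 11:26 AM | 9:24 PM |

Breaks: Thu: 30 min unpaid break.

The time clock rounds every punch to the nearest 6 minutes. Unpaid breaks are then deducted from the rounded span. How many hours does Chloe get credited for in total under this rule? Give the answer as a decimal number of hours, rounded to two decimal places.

Tue: in 5:05 AM→5:06 AM, out 3:54 PM→3:54 PM; 10 h 48 min
Wed: in 11:17 AM→11:18 AM, out 7:02 PM→7:00 PM; 7 h 42 min
Thu: in 9:37 AM→9:36 AM, out 4:25 PM→4:24 PM; 6 h 48 min − 30 min = 6 h 18 min
Fri: in 11:26 AM→11:24 AM, out 9:24 PM→9:24 PM; 10 h 0 min
Total credited: 34 h 48 min.

34.80 hours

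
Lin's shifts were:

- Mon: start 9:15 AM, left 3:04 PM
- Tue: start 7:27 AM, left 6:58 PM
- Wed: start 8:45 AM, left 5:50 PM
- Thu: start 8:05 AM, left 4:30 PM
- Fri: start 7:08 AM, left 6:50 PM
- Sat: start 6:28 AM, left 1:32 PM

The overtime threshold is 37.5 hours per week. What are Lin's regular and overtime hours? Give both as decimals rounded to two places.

Regular 37.50 hours, overtime 16.10 hours

Mon: 9:15 AM–3:04 PM = 5 h 49 min
Tue: 7:27 AM–6:58 PM = 11 h 31 min
Wed: 8:45 AM–5:50 PM = 9 h 5 min
Thu: 8:05 AM–4:30 PM = 8 h 25 min
Fri: 7:08 AM–6:50 PM = 11 h 42 min
Sat: 6:28 AM–1:32 PM = 7 h 4 min
Total worked: 53 h 36 min = 53.60 h.
Threshold 37.5 h → overtime 16 h 6 min, regular 37 h 30 min.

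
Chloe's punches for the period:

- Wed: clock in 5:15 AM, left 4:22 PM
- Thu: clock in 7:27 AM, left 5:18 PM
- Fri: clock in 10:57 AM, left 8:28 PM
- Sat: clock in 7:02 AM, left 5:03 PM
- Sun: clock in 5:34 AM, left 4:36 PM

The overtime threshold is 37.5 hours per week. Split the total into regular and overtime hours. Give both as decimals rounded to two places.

Wed: 5:15 AM–4:22 PM = 11 h 7 min
Thu: 7:27 AM–5:18 PM = 9 h 51 min
Fri: 10:57 AM–8:28 PM = 9 h 31 min
Sat: 7:02 AM–5:03 PM = 10 h 1 min
Sun: 5:34 AM–4:36 PM = 11 h 2 min
Total worked: 51 h 32 min = 51.53 h.
Threshold 37.5 h → overtime 14 h 2 min, regular 37 h 30 min.

Regular 37.50 hours, overtime 14.03 hours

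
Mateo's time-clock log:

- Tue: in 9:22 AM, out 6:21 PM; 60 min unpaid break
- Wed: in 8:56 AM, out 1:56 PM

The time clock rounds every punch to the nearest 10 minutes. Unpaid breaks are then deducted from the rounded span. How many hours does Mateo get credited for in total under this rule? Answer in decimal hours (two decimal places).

Tue: in 9:22 AM→9:20 AM, out 6:21 PM→6:20 PM; 9 h 0 min − 60 min = 8 h 0 min
Wed: in 8:56 AM→9:00 AM, out 1:56 PM→2:00 PM; 5 h 0 min
Total credited: 13 h 0 min.

13.00 hours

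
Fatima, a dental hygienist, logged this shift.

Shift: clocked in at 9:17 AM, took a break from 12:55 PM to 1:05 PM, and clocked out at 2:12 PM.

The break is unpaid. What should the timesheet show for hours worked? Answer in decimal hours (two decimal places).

4.75 hours

Shift: 9:17 AM–2:12 PM = 4 h 55 min; less 10 min break → 4 h 45 min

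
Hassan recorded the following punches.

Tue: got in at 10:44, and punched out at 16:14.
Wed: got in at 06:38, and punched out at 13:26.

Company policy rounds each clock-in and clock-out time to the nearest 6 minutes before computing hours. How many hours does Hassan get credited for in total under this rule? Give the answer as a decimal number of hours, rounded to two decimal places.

Tue: in 10:44→10:42, out 16:14→16:12; 5 h 30 min
Wed: in 06:38→06:36, out 13:26→13:24; 6 h 48 min
Total credited: 12 h 18 min.

12.30 hours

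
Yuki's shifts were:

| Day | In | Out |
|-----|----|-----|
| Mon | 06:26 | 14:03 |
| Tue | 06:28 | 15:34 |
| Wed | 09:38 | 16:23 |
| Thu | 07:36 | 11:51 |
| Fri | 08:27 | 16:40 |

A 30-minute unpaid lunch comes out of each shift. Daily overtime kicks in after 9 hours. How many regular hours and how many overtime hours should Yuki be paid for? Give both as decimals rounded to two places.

Mon: 06:26–14:03 = 7 h 37 min; less 30 min break → 7 h 7 min
Tue: 06:28–15:34 = 9 h 6 min; less 30 min break → 8 h 36 min
Wed: 09:38–16:23 = 6 h 45 min; less 30 min break → 6 h 15 min
Thu: 07:36–11:51 = 4 h 15 min; less 30 min break → 3 h 45 min
Fri: 08:27–16:40 = 8 h 13 min; less 30 min break → 7 h 43 min
Mon reg 7 h 7 min / OT 0 h 0 min; Tue reg 8 h 36 min / OT 0 h 0 min; Wed reg 6 h 15 min / OT 0 h 0 min; Thu reg 3 h 45 min / OT 0 h 0 min; Fri reg 7 h 43 min / OT 0 h 0 min.
Totals: regular 33 h 26 min, overtime 0 h 0 min.

Regular 33.43 hours, overtime 0.00 hours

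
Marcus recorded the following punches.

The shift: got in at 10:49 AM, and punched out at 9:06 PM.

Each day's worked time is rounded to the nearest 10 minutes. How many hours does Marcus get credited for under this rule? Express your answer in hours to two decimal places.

The shift: 10:49 AM–9:06 PM = 10 h 17 min → rounds to 10 h 20 min

10.33 hours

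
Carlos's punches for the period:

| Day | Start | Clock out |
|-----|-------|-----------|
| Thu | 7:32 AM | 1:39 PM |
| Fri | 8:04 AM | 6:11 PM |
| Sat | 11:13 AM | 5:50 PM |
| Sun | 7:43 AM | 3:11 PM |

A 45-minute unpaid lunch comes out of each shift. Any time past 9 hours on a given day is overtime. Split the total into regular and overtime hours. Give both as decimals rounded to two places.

Regular 26.95 hours, overtime 0.37 hours

Thu: 7:32 AM–1:39 PM = 6 h 7 min; less 45 min break → 5 h 22 min
Fri: 8:04 AM–6:11 PM = 10 h 7 min; less 45 min break → 9 h 22 min
Sat: 11:13 AM–5:50 PM = 6 h 37 min; less 45 min break → 5 h 52 min
Sun: 7:43 AM–3:11 PM = 7 h 28 min; less 45 min break → 6 h 43 min
Thu reg 5 h 22 min / OT 0 h 0 min; Fri reg 9 h 0 min / OT 0 h 22 min; Sat reg 5 h 52 min / OT 0 h 0 min; Sun reg 6 h 43 min / OT 0 h 0 min.
Totals: regular 26 h 57 min, overtime 0 h 22 min.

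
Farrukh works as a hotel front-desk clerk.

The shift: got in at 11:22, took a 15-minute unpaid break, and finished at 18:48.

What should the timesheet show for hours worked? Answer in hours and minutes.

7 h 11 min

The shift: 11:22–18:48 = 7 h 26 min; less 15 min break → 7 h 11 min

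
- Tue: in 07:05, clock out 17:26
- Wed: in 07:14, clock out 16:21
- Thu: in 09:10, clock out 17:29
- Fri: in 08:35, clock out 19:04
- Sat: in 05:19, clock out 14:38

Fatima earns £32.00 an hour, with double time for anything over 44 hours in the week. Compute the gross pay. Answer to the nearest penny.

Tue: 07:05–17:26 = 10 h 21 min
Wed: 07:14–16:21 = 9 h 7 min
Thu: 09:10–17:29 = 8 h 19 min
Fri: 08:35–19:04 = 10 h 29 min
Sat: 05:19–14:38 = 9 h 19 min
Total worked: 47 h 35 min = 2855 min.
Regular 44 h 0 min = 2640 min at £32.00/h; overtime 3 h 35 min = 215 min at £64.00/h.
Pay = (2640 × £32.00 + 215 × £64.00) ÷ 60 = £1637.33.

£1637.33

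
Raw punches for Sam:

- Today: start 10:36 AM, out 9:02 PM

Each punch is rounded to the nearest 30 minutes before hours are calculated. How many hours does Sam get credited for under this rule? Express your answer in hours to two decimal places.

Today: in 10:36 AM→10:30 AM, out 9:02 PM→9:00 PM; 10 h 30 min

10.50 hours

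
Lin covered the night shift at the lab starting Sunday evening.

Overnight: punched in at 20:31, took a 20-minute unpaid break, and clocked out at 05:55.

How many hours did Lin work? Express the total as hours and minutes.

Overnight: 20:31 → midnight = 3 h 29 min; midnight → 05:55 = 5 h 55 min; span 9 h 24 min; less 20 min break → 9 h 4 min

9 h 4 min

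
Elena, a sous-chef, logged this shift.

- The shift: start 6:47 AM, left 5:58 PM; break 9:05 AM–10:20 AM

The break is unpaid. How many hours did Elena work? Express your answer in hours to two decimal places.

9.93 hours

The shift: 6:47 AM–5:58 PM = 11 h 11 min; less 75 min break → 9 h 56 min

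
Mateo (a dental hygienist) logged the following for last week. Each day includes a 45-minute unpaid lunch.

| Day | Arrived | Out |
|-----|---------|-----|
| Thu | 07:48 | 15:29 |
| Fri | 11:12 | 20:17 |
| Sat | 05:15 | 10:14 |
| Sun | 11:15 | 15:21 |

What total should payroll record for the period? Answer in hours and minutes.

22 h 51 min

Thu: 07:48–15:29 = 7 h 41 min; less 45 min break → 6 h 56 min
Fri: 11:12–20:17 = 9 h 5 min; less 45 min break → 8 h 20 min
Sat: 05:15–10:14 = 4 h 59 min; less 45 min break → 4 h 14 min
Sun: 11:15–15:21 = 4 h 6 min; less 45 min break → 3 h 21 min
Total: 6 h 56 min + 8 h 20 min + 4 h 14 min + 3 h 21 min = 22 h 51 min.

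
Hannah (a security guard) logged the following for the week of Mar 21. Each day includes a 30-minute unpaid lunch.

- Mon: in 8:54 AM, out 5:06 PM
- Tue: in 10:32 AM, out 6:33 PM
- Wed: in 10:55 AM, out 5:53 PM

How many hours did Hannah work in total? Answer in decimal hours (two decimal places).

21.68 hours

Mon: 8:54 AM–5:06 PM = 8 h 12 min; less 30 min break → 7 h 42 min
Tue: 10:32 AM–6:33 PM = 8 h 1 min; less 30 min break → 7 h 31 min
Wed: 10:55 AM–5:53 PM = 6 h 58 min; less 30 min break → 6 h 28 min
Total: 7 h 42 min + 7 h 31 min + 6 h 28 min = 21 h 41 min.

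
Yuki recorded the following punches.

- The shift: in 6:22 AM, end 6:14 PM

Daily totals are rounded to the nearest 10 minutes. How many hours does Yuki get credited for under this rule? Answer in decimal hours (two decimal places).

11.83 hours

The shift: 6:22 AM–6:14 PM = 11 h 52 min → rounds to 11 h 50 min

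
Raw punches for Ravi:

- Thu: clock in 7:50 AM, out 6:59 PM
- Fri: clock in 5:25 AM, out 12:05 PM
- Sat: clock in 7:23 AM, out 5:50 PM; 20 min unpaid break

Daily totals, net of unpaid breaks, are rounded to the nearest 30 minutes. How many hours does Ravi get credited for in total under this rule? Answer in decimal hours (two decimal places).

27.50 hours

Thu: 7:50 AM–6:59 PM = 11 h 9 min → rounds to 11 h 0 min
Fri: 5:25 AM–12:05 PM = 6 h 40 min → rounds to 6 h 30 min
Sat: 7:23 AM–5:50 PM = 10 h 27 min − 20 min = 10 h 7 min → rounds to 10 h 0 min
Total credited: 27 h 30 min.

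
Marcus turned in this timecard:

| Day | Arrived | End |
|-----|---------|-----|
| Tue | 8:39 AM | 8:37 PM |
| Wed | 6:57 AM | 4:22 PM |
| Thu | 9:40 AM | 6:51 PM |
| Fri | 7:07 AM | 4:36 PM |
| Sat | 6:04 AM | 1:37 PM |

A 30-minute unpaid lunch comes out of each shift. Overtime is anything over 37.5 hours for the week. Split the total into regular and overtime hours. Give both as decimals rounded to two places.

Regular 37.50 hours, overtime 7.60 hours

Tue: 8:39 AM–8:37 PM = 11 h 58 min; less 30 min break → 11 h 28 min
Wed: 6:57 AM–4:22 PM = 9 h 25 min; less 30 min break → 8 h 55 min
Thu: 9:40 AM–6:51 PM = 9 h 11 min; less 30 min break → 8 h 41 min
Fri: 7:07 AM–4:36 PM = 9 h 29 min; less 30 min break → 8 h 59 min
Sat: 6:04 AM–1:37 PM = 7 h 33 min; less 30 min break → 7 h 3 min
Total worked: 45 h 6 min = 45.10 h.
Threshold 37.5 h → overtime 7 h 36 min, regular 37 h 30 min.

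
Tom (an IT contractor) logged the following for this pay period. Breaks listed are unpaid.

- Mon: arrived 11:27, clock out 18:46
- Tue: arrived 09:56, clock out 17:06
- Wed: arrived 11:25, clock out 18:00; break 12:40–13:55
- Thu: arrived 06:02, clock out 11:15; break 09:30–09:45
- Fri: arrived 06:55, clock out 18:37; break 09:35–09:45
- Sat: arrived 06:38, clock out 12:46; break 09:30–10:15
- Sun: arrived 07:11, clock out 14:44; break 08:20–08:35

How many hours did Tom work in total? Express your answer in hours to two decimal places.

49.00 hours

Mon: 11:27–18:46 = 7 h 19 min
Tue: 09:56–17:06 = 7 h 10 min
Wed: 11:25–18:00 = 6 h 35 min; less 75 min break → 5 h 20 min
Thu: 06:02–11:15 = 5 h 13 min; less 15 min break → 4 h 58 min
Fri: 06:55–18:37 = 11 h 42 min; less 10 min break → 11 h 32 min
Sat: 06:38–12:46 = 6 h 8 min; less 45 min break → 5 h 23 min
Sun: 07:11–14:44 = 7 h 33 min; less 15 min break → 7 h 18 min
Total: 7 h 19 min + 7 h 10 min + 5 h 20 min + 4 h 58 min + 11 h 32 min + 5 h 23 min + 7 h 18 min = 49 h 0 min.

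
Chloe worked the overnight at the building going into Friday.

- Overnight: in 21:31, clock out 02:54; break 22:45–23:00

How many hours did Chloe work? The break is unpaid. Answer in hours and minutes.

Overnight: 21:31 → midnight = 2 h 29 min; midnight → 02:54 = 2 h 54 min; span 5 h 23 min; less 15 min break → 5 h 8 min

5 h 8 min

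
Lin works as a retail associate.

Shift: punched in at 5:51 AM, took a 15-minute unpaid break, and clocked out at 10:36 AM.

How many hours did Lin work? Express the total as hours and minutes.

Shift: 5:51 AM–10:36 AM = 4 h 45 min; less 15 min break → 4 h 30 min

4 h 30 min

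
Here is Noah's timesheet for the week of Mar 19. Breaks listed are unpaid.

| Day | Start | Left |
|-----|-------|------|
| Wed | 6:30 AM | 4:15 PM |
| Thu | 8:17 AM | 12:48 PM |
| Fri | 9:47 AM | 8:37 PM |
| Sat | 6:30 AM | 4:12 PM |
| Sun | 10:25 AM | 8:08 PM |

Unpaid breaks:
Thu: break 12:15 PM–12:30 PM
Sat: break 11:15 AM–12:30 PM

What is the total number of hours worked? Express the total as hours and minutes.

Wed: 6:30 AM–4:15 PM = 9 h 45 min
Thu: 8:17 AM–12:48 PM = 4 h 31 min; less 15 min break → 4 h 16 min
Fri: 9:47 AM–8:37 PM = 10 h 50 min
Sat: 6:30 AM–4:12 PM = 9 h 42 min; less 75 min break → 8 h 27 min
Sun: 10:25 AM–8:08 PM = 9 h 43 min
Total: 9 h 45 min + 4 h 16 min + 10 h 50 min + 8 h 27 min + 9 h 43 min = 43 h 1 min.

43 h 1 min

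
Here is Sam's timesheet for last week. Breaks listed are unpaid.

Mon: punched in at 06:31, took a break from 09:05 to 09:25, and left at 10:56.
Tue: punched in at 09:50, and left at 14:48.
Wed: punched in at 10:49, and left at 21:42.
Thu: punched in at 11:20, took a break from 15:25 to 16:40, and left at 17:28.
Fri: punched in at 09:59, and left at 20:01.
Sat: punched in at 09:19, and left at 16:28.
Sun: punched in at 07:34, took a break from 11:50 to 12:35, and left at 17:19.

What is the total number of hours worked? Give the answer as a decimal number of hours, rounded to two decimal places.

51.00 hours

Mon: 06:31–10:56 = 4 h 25 min; less 20 min break → 4 h 5 min
Tue: 09:50–14:48 = 4 h 58 min
Wed: 10:49–21:42 = 10 h 53 min
Thu: 11:20–17:28 = 6 h 8 min; less 75 min break → 4 h 53 min
Fri: 09:59–20:01 = 10 h 2 min
Sat: 09:19–16:28 = 7 h 9 min
Sun: 07:34–17:19 = 9 h 45 min; less 45 min break → 9 h 0 min
Total: 4 h 5 min + 4 h 58 min + 10 h 53 min + 4 h 53 min + 10 h 2 min + 7 h 9 min + 9 h 0 min = 51 h 0 min.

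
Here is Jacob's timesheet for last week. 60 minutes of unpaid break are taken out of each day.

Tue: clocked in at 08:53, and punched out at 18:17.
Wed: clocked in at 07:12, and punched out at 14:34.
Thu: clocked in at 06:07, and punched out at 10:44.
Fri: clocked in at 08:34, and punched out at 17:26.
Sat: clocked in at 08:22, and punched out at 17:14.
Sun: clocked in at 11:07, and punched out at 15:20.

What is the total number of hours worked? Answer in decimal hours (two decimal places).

Tue: 08:53–18:17 = 9 h 24 min; less 60 min break → 8 h 24 min
Wed: 07:12–14:34 = 7 h 22 min; less 60 min break → 6 h 22 min
Thu: 06:07–10:44 = 4 h 37 min; less 60 min break → 3 h 37 min
Fri: 08:34–17:26 = 8 h 52 min; less 60 min break → 7 h 52 min
Sat: 08:22–17:14 = 8 h 52 min; less 60 min break → 7 h 52 min
Sun: 11:07–15:20 = 4 h 13 min; less 60 min break → 3 h 13 min
Total: 8 h 24 min + 6 h 22 min + 3 h 37 min + 7 h 52 min + 7 h 52 min + 3 h 13 min = 37 h 20 min.

37.33 hours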